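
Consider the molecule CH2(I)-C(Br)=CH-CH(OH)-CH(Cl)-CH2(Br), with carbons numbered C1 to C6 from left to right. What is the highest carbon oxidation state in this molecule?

+1

Assign +1 per bond to O/N/halogen, −1 per bond to H or an electropositive element, and 0 per bond to carbon. Tallying each carbon:
C1: 1C, 2H, 1I → 0 − 2 + 1 = -1
C2: 3C, 1Br → 0 + 1 = +1
C3: 3C, 1H → 0 − 1 = -1
C4: 2C, 1H, 1O → 0 − 1 + 1 = 0
C5: 2C, 1H, 1Cl → 0 − 1 + 1 = 0
C6: 1C, 2H, 1Br → 0 − 2 + 1 = -1
The highest value is +1.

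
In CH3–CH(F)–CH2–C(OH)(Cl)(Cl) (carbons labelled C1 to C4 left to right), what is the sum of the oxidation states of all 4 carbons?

Tallying each carbon's bonds:
C1: 1C, 3H → 0 − 3 = -3
C2: 2C, 1H, 1F → 0 − 1 + 1 = 0
C3: 2C, 2H → 0 − 2 = -2
C4: 1C, 1O, 2Cl → 0 + 1 + 2 = +3
Sum = -3 + 0 − 2 + 3 = -2.

-2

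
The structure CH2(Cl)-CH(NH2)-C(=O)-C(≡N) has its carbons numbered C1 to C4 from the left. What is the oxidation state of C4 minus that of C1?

C4: 1C, 3N → 0 + 3 = +3
C1: 1C, 2H, 1Cl → 0 − 2 + 1 = -1
Difference: +3 − (-1) = +4.

+4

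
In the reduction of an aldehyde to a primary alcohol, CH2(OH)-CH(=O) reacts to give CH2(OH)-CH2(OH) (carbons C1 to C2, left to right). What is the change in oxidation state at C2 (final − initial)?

-2

Before: C2 has 1 bond to C, 1 bond to H, 2 bonds to O → oxidation state +1.
After: C2 has 1 bond to C, 2 bonds to H, 1 bond to O → oxidation state -1.
Δ = -1 − (+1) = -2, so this is a reduction at C2.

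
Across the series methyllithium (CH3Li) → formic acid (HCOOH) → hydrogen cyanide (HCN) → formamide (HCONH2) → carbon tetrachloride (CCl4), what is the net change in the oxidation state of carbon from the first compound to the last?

+8

Carbon oxidation states along the series — methyllithium: -4, formic acid: +2, hydrogen cyanide: +2, formamide: +2, carbon tetrachloride: +4.
Net change = +4 − (-4) = +8.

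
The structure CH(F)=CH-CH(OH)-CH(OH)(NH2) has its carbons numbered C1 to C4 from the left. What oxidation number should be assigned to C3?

0

C3 has one bond to C (0), one bond to C (0), one bond to O (+1), one bond to H (-1).
Oxidation state = 0 + 0 + 1 − 1 = 0.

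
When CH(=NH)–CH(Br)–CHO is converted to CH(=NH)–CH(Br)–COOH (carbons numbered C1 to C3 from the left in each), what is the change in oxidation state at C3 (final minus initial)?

Before: C3 has 1 bond to C, 1 bond to H, 2 bonds to O → oxidation state +1.
After: C3 has 1 bond to C, 3 bonds to O → oxidation state +3.
Δ = +3 − (+1) = +2, so this is an oxidation at C3.

+2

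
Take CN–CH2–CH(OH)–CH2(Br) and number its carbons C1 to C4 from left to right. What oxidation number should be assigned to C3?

C3 has one bond to C (0), one bond to C (0), one bond to O (+1), one bond to H (-1).
Oxidation state = 0 + 0 + 1 − 1 = 0.

0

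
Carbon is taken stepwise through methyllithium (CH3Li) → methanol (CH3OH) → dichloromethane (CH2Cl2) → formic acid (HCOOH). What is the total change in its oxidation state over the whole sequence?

Carbon oxidation states along the series — methyllithium: -4, methanol: -2, dichloromethane: 0, formic acid: +2.
Net change = +2 − (-4) = +6.

+6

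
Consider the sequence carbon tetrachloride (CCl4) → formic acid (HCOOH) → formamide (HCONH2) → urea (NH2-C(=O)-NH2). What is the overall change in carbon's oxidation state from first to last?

Carbon oxidation states along the series — carbon tetrachloride: +4, formic acid: +2, formamide: +2, urea: +4.
Net change = +4 − (+4) = 0.

0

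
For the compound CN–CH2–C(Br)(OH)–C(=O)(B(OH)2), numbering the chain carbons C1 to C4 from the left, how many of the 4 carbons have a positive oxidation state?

Assign +1 per bond to O/N/halogen, −1 per bond to H or an electropositive element, and 0 per bond to carbon. Tallying each carbon:
C1: 1C, 3N → 0 + 3 = +3
C2: 2C, 2H → 0 − 2 = -2
C3: 2C, 1O, 1Br → 0 + 1 + 1 = +2
C4: 1C, 2O, 1B → 0 + 2 − 1 = +1
3 carbons (C1, C3, C4) meet the condition.

3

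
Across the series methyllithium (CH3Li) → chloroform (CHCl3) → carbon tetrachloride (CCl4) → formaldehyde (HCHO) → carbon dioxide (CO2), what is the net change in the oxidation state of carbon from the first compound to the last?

Carbon oxidation states along the series — methyllithium: -4, chloroform: +2, carbon tetrachloride: +4, formaldehyde: 0, carbon dioxide: +4.
Net change = +4 − (-4) = +8.

+8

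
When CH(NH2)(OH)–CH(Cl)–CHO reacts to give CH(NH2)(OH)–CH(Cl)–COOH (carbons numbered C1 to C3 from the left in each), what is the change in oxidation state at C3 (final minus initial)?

Before: C3 has 1 bond to C, 1 bond to H, 2 bonds to O → oxidation state +1.
After: C3 has 1 bond to C, 3 bonds to O → oxidation state +3.
Δ = +3 − (+1) = +2, so this is an oxidation at C3.

+2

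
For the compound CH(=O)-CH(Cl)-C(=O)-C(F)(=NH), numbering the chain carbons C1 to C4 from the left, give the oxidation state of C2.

Bonds to more-electronegative neighbours contribute +1 each, bonds to H or metals contribute −1 each, and C–C bonds contribute 0.
C2 has one bond to C (0), one bond to C (0), one bond to H (-1), one bond to Cl (+1).
Oxidation state = 0 + 0 − 1 + 1 = 0.

0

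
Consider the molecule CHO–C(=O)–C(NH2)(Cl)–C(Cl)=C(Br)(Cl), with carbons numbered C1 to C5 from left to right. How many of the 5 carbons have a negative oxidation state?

0

Bonds to more-electronegative neighbours contribute +1 each, bonds to H or metals contribute −1 each, and C–C bonds contribute 0. Tallying each carbon:
C1: 1C, 1H, 2O → 0 − 1 + 2 = +1
C2: 2C, 2O → 0 + 2 = +2
C3: 2C, 1N, 1Cl → 0 + 1 + 1 = +2
C4: 3C, 1Cl → 0 + 1 = +1
C5: 2C, 1Cl, 1Br → 0 + 1 + 1 = +2
0 carbons meet the condition.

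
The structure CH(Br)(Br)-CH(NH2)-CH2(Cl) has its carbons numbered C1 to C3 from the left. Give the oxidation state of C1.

+1

Each bond to a more electronegative atom (O, N, halogen) counts +1, each bond to a less electronegative atom (H, metal, B, Si) counts −1, and each C–C bond counts 0.
C1 has one bond to C (0), one bond to H (-1), one bond to Br (+1), one bond to Br (+1).
Oxidation state = 0 − 1 + 1 + 1 = +1.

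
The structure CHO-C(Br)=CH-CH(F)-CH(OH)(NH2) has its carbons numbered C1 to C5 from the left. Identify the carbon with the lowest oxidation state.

Tallying each carbon's bonds:
C1: 1C, 1H, 2O → 0 − 1 + 2 = +1
C2: 3C, 1Br → 0 + 1 = +1
C3: 3C, 1H → 0 − 1 = -1
C4: 2C, 1H, 1F → 0 − 1 + 1 = 0
C5: 1C, 1H, 1O, 1N → 0 − 1 + 1 + 1 = +1
The most reduced carbon is C3 at -1.

C3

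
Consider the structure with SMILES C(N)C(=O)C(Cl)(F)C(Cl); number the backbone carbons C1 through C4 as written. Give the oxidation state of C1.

Count +1 for every bond to an atom more electronegative than carbon and −1 for every bond to one less electronegative; C–C bonds are 0.
C1 has one bond to C (0), one bond to H (-1), one bond to H (-1), one bond to N (+1).
Oxidation state = 0 − 1 − 1 + 1 = -1.

-1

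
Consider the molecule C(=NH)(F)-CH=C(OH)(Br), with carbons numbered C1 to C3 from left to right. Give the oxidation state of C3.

C3 has a double bond to C (2×0 = 0), one bond to O (+1), one bond to Br (+1).
Oxidation state = 0 + 1 + 1 = +2.

+2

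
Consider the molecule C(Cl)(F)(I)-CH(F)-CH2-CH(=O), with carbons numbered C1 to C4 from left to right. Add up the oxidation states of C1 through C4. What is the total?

+2

Tallying each carbon's bonds:
C1: 1C, 1F, 1Cl, 1I → 0 + 1 + 1 + 1 = +3
C2: 2C, 1H, 1F → 0 − 1 + 1 = 0
C3: 2C, 2H → 0 − 2 = -2
C4: 1C, 1H, 2O → 0 − 1 + 2 = +1
Sum = +3 + 0 − 2 + 1 = +2.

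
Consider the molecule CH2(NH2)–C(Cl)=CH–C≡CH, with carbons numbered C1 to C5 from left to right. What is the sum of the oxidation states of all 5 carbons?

-2

Tallying each carbon's bonds:
C1: 1C, 2H, 1N → 0 − 2 + 1 = -1
C2: 3C, 1Cl → 0 + 1 = +1
C3: 3C, 1H → 0 − 1 = -1
C4: 4C → 0 = 0
C5: 3C, 1H → 0 − 1 = -1
Sum = -1 + 1 − 1 + 0 − 1 = -2.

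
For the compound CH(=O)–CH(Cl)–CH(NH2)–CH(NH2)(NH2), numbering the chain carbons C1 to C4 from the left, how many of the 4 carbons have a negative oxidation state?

0

Tallying each carbon's bonds:
C1: 1C, 1H, 2O → 0 − 1 + 2 = +1
C2: 2C, 1H, 1Cl → 0 − 1 + 1 = 0
C3: 2C, 1H, 1N → 0 − 1 + 1 = 0
C4: 1C, 1H, 2N → 0 − 1 + 2 = +1
0 carbons meet the condition.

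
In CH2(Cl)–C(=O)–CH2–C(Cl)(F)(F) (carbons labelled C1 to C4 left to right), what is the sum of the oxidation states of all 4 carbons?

+2

Count +1 for every bond to an atom more electronegative than carbon and −1 for every bond to one less electronegative; C–C bonds are 0. Tallying each carbon:
C1: 1C, 2H, 1Cl → 0 − 2 + 1 = -1
C2: 2C, 2O → 0 + 2 = +2
C3: 2C, 2H → 0 − 2 = -2
C4: 1C, 2F, 1Cl → 0 + 2 + 1 = +3
Sum = -1 + 2 − 2 + 3 = +2.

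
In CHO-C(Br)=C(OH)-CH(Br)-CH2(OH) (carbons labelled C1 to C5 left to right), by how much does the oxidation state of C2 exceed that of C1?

0

C2: 3C, 1Br → 0 + 1 = +1
C1: 1C, 1H, 2O → 0 − 1 + 2 = +1
Difference: +1 − (+1) = 0.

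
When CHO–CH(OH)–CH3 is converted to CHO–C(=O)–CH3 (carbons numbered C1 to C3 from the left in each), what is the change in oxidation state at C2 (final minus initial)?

Before: C2 has 2 bonds to C, 1 bond to H, 1 bond to O → oxidation state 0.
After: C2 has 2 bonds to C, 2 bonds to O → oxidation state +2.
Δ = +2 − (0) = +2, so this is an oxidation at C2.

+2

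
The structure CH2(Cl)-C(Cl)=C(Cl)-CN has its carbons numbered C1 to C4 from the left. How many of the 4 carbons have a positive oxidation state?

3

Tallying each carbon's bonds:
C1: 1C, 2H, 1Cl → 0 − 2 + 1 = -1
C2: 3C, 1Cl → 0 + 1 = +1
C3: 3C, 1Cl → 0 + 1 = +1
C4: 1C, 3N → 0 + 3 = +3
3 carbons (C2, C3, C4) meet the condition.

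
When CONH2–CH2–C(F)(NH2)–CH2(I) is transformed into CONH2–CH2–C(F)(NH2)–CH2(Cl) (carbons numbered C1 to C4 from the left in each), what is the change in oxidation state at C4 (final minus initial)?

0

Before: C4 has 1 bond to C, 2 bonds to H, 1 bond to I → oxidation state -1.
After: C4 has 1 bond to C, 2 bonds to H, 1 bond to Cl → oxidation state -1.
Δ = -1 − (-1) = 0, so no net redox change at C4.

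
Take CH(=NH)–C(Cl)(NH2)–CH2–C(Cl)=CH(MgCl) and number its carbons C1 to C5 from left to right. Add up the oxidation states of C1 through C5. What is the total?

0

Tallying each carbon's bonds:
C1: 1C, 1H, 2N → 0 − 1 + 2 = +1
C2: 2C, 1N, 1Cl → 0 + 1 + 1 = +2
C3: 2C, 2H → 0 − 2 = -2
C4: 3C, 1Cl → 0 + 1 = +1
C5: 2C, 1H, 1Mg → 0 − 1 − 1 = -2
Sum = +1 + 2 − 2 + 1 − 2 = 0.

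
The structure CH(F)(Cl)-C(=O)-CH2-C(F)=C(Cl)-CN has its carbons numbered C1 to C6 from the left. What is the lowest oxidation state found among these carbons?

-2

Tallying each carbon's bonds:
C1: 1C, 1H, 1F, 1Cl → 0 − 1 + 1 + 1 = +1
C2: 2C, 2O → 0 + 2 = +2
C3: 2C, 2H → 0 − 2 = -2
C4: 3C, 1F → 0 + 1 = +1
C5: 3C, 1Cl → 0 + 1 = +1
C6: 1C, 3N → 0 + 3 = +3
The lowest value is -2.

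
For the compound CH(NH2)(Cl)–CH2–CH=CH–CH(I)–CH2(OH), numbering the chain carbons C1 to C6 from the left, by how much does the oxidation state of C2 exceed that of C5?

C2: 2C, 2H → 0 − 2 = -2
C5: 2C, 1H, 1I → 0 − 1 + 1 = 0
Difference: -2 − (0) = -2.

-2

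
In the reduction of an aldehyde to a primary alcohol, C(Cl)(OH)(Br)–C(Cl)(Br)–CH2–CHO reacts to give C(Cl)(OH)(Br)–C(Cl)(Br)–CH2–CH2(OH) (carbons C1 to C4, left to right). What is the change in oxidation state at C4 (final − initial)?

Before: C4 has 1 bond to C, 1 bond to H, 2 bonds to O → oxidation state +1.
After: C4 has 1 bond to C, 2 bonds to H, 1 bond to O → oxidation state -1.
Δ = -1 − (+1) = -2, so this is a reduction at C4.

-2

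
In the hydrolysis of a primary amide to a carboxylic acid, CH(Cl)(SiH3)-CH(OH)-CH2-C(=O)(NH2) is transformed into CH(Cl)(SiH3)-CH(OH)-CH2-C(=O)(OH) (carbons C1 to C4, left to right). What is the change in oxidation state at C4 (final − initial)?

0

Before: C4 has 1 bond to C, 2 bonds to O, 1 bond to N → oxidation state +3.
After: C4 has 1 bond to C, 3 bonds to O → oxidation state +3.
Δ = +3 − (+3) = 0, so no net redox change at C4.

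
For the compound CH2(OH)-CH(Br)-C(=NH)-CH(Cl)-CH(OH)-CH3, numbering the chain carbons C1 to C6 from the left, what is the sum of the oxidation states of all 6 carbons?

-2

Tallying each carbon's bonds:
C1: 1C, 2H, 1O → 0 − 2 + 1 = -1
C2: 2C, 1H, 1Br → 0 − 1 + 1 = 0
C3: 2C, 2N → 0 + 2 = +2
C4: 2C, 1H, 1Cl → 0 − 1 + 1 = 0
C5: 2C, 1H, 1O → 0 − 1 + 1 = 0
C6: 1C, 3H → 0 − 3 = -3
Sum = -1 + 0 + 2 + 0 + 0 − 3 = -2.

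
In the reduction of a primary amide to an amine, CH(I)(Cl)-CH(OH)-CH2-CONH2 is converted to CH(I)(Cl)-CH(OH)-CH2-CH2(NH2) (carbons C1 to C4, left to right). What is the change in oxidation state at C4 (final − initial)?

-4

Before: C4 has 1 bond to C, 2 bonds to O, 1 bond to N → oxidation state +3.
After: C4 has 1 bond to C, 2 bonds to H, 1 bond to N → oxidation state -1.
Δ = -1 − (+3) = -4, so this is a reduction at C4.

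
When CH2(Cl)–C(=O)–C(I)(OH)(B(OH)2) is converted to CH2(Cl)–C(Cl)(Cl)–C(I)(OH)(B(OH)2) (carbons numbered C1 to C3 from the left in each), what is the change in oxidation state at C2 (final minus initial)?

0

Before: C2 has 2 bonds to C, 2 bonds to O → oxidation state +2.
After: C2 has 2 bonds to C, 2 bonds to Cl → oxidation state +2.
Δ = +2 − (+2) = 0, so no net redox change at C2.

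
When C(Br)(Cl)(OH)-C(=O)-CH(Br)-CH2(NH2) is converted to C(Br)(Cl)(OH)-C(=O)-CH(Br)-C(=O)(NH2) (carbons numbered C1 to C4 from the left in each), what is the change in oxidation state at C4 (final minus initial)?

+4

Before: C4 has 1 bond to C, 2 bonds to H, 1 bond to N → oxidation state -1.
After: C4 has 1 bond to C, 2 bonds to O, 1 bond to N → oxidation state +3.
Δ = +3 − (-1) = +4, so this is an oxidation at C4.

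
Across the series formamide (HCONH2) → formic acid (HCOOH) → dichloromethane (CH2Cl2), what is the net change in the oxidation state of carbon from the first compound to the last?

-2

Carbon oxidation states along the series — formamide: +2, formic acid: +2, dichloromethane: 0.
Net change = 0 − (+2) = -2.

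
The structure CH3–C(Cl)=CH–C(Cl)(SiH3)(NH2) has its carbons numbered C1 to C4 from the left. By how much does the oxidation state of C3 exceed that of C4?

-2

C3: 3C, 1H → 0 − 1 = -1
C4: 1C, 1N, 1Cl, 1Si → 0 + 1 + 1 − 1 = +1
Difference: -1 − (+1) = -2.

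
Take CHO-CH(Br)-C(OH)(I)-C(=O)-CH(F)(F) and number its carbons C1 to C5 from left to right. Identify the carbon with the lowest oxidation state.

C2

Count +1 for every bond to an atom more electronegative than carbon and −1 for every bond to one less electronegative; C–C bonds are 0. Tallying each carbon:
C1: 1C, 1H, 2O → 0 − 1 + 2 = +1
C2: 2C, 1H, 1Br → 0 − 1 + 1 = 0
C3: 2C, 1O, 1I → 0 + 1 + 1 = +2
C4: 2C, 2O → 0 + 2 = +2
C5: 1C, 1H, 2F → 0 − 1 + 2 = +1
The most reduced carbon is C2 at 0.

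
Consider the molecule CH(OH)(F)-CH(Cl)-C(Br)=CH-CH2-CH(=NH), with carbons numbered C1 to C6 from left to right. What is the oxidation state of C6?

C6 has one bond to C (0), one bond to H (-1), a double bond to N (2×+1 = +2).
Oxidation state = 0 − 1 + 2 = +1.

+1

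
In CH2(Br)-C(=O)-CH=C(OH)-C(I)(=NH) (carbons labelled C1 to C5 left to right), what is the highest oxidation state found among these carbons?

+3

Tallying each carbon's bonds:
C1: 1C, 2H, 1Br → 0 − 2 + 1 = -1
C2: 2C, 2O → 0 + 2 = +2
C3: 3C, 1H → 0 − 1 = -1
C4: 3C, 1O → 0 + 1 = +1
C5: 1C, 2N, 1I → 0 + 2 + 1 = +3
The highest value is +3.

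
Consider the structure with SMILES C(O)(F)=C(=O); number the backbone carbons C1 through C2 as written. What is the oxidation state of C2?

+2

Bonds to more-electronegative neighbours contribute +1 each, bonds to H or metals contribute −1 each, and C–C bonds contribute 0.
C2 has a double bond to C (2×0 = 0), a double bond to O (2×+1 = +2).
Oxidation state = 0 + 2 = +2.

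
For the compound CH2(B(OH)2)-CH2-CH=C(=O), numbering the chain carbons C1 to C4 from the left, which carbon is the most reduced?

Tallying each carbon's bonds:
C1: 1C, 2H, 1B → 0 − 2 − 1 = -3
C2: 2C, 2H → 0 − 2 = -2
C3: 3C, 1H → 0 − 1 = -1
C4: 2C, 2O → 0 + 2 = +2
The most reduced carbon is C1 at -3.

C1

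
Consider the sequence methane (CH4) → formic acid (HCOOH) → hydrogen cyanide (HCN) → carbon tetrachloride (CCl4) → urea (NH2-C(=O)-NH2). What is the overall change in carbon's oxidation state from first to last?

+8

Carbon oxidation states along the series — methane: -4, formic acid: +2, hydrogen cyanide: +2, carbon tetrachloride: +4, urea: +4.
Net change = +4 − (-4) = +8.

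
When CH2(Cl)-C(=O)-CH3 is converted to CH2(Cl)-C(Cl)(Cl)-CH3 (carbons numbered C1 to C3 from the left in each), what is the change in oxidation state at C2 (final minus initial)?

0

Before: C2 has 2 bonds to C, 2 bonds to O → oxidation state +2.
After: C2 has 2 bonds to C, 2 bonds to Cl → oxidation state +2.
Δ = +2 − (+2) = 0, so no net redox change at C2.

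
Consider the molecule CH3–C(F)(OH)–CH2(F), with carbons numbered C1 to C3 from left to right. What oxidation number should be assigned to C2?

Assign +1 per bond to O/N/halogen, −1 per bond to H or an electropositive element, and 0 per bond to carbon.
C2 has one bond to C (0), one bond to C (0), one bond to F (+1), one bond to O (+1).
Oxidation state = 0 + 0 + 1 + 1 = +2.

+2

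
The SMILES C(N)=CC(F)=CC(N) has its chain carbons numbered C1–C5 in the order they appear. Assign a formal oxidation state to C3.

+1

Count +1 for every bond to an atom more electronegative than carbon and −1 for every bond to one less electronegative; C–C bonds are 0.
C3 has one bond to C (0), a double bond to C (2×0 = 0), one bond to F (+1).
Oxidation state = 0 + 0 + 1 = +1.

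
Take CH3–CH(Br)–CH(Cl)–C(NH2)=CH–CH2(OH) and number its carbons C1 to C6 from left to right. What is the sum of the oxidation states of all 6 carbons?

-4

Bonds to more-electronegative neighbours contribute +1 each, bonds to H or metals contribute −1 each, and C–C bonds contribute 0. Tallying each carbon:
C1: 1C, 3H → 0 − 3 = -3
C2: 2C, 1H, 1Br → 0 − 1 + 1 = 0
C3: 2C, 1H, 1Cl → 0 − 1 + 1 = 0
C4: 3C, 1N → 0 + 1 = +1
C5: 3C, 1H → 0 − 1 = -1
C6: 1C, 2H, 1O → 0 − 2 + 1 = -1
Sum = -3 + 0 + 0 + 1 − 1 − 1 = -4.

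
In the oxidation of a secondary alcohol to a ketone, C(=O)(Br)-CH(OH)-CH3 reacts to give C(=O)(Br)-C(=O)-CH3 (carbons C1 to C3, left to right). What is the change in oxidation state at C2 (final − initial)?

+2

Before: C2 has 2 bonds to C, 1 bond to H, 1 bond to O → oxidation state 0.
After: C2 has 2 bonds to C, 2 bonds to O → oxidation state +2.
Δ = +2 − (0) = +2, so this is an oxidation at C2.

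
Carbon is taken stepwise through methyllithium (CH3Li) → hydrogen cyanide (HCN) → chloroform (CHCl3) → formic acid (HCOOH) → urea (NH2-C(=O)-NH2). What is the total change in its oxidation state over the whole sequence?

+8

Carbon oxidation states along the series — methyllithium: -4, hydrogen cyanide: +2, chloroform: +2, formic acid: +2, urea: +4.
Net change = +4 − (-4) = +8.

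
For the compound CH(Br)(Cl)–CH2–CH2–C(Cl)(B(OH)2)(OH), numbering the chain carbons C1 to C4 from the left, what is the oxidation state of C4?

Count +1 for every bond to an atom more electronegative than carbon and −1 for every bond to one less electronegative; C–C bonds are 0.
C4 has one bond to C (0), one bond to Cl (+1), one bond to B (-1), one bond to O (+1).
Oxidation state = 0 + 1 − 1 + 1 = +1.

+1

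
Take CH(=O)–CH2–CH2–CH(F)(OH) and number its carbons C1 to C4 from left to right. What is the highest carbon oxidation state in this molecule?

Count +1 for every bond to an atom more electronegative than carbon and −1 for every bond to one less electronegative; C–C bonds are 0. Tallying each carbon:
C1: 1C, 1H, 2O → 0 − 1 + 2 = +1
C2: 2C, 2H → 0 − 2 = -2
C3: 2C, 2H → 0 − 2 = -2
C4: 1C, 1H, 1O, 1F → 0 − 1 + 1 + 1 = +1
The highest value is +1.

+1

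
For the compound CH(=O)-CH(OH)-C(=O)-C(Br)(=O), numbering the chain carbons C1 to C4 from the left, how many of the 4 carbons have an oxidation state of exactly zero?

Tallying each carbon's bonds:
C1: 1C, 1H, 2O → 0 − 1 + 2 = +1
C2: 2C, 1H, 1O → 0 − 1 + 1 = 0
C3: 2C, 2O → 0 + 2 = +2
C4: 1C, 2O, 1Br → 0 + 2 + 1 = +3
1 carbon (C2) meets the condition.

1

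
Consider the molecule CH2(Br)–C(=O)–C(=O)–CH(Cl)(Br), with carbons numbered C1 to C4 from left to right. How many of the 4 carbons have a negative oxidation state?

Tallying each carbon's bonds:
C1: 1C, 2H, 1Br → 0 − 2 + 1 = -1
C2: 2C, 2O → 0 + 2 = +2
C3: 2C, 2O → 0 + 2 = +2
C4: 1C, 1H, 1Cl, 1Br → 0 − 1 + 1 + 1 = +1
1 carbon (C1) meets the condition.

1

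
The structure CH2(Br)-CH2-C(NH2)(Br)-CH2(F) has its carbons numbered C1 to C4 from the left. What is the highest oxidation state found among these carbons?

Tallying each carbon's bonds:
C1: 1C, 2H, 1Br → 0 − 2 + 1 = -1
C2: 2C, 2H → 0 − 2 = -2
C3: 2C, 1N, 1Br → 0 + 1 + 1 = +2
C4: 1C, 2H, 1F → 0 − 2 + 1 = -1
The highest value is +2.

+2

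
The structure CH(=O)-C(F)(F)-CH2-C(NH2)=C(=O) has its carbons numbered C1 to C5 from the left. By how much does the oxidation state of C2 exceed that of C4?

+1

C2: 2C, 2F → 0 + 2 = +2
C4: 3C, 1N → 0 + 1 = +1
Difference: +2 − (+1) = +1.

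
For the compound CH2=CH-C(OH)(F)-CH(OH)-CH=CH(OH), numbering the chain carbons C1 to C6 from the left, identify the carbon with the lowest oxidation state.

C1

Count +1 for every bond to an atom more electronegative than carbon and −1 for every bond to one less electronegative; C–C bonds are 0. Tallying each carbon:
C1: 2C, 2H → 0 − 2 = -2
C2: 3C, 1H → 0 − 1 = -1
C3: 2C, 1O, 1F → 0 + 1 + 1 = +2
C4: 2C, 1H, 1O → 0 − 1 + 1 = 0
C5: 3C, 1H → 0 − 1 = -1
C6: 2C, 1H, 1O → 0 − 1 + 1 = 0
The most reduced carbon is C1 at -2.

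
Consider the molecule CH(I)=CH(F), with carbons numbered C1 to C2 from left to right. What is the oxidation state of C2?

0

C2 has a double bond to C (2×0 = 0), one bond to F (+1), one bond to H (-1).
Oxidation state = 0 + 1 − 1 = 0.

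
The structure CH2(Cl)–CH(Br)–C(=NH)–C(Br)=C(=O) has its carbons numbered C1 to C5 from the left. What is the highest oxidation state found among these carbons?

Tallying each carbon's bonds:
C1: 1C, 2H, 1Cl → 0 − 2 + 1 = -1
C2: 2C, 1H, 1Br → 0 − 1 + 1 = 0
C3: 2C, 2N → 0 + 2 = +2
C4: 3C, 1Br → 0 + 1 = +1
C5: 2C, 2O → 0 + 2 = +2
The highest value is +2.

+2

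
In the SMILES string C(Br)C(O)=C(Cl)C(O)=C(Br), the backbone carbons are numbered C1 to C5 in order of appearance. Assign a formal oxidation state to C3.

Count +1 for every bond to an atom more electronegative than carbon and −1 for every bond to one less electronegative; C–C bonds are 0.
C3 has a double bond to C (2×0 = 0), one bond to C (0), one bond to Cl (+1).
Oxidation state = 0 + 0 + 1 = +1.

+1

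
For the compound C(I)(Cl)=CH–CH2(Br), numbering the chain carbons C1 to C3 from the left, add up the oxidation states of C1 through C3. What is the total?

0

Tallying each carbon's bonds:
C1: 2C, 1Cl, 1I → 0 + 1 + 1 = +2
C2: 3C, 1H → 0 − 1 = -1
C3: 1C, 2H, 1Br → 0 − 2 + 1 = -1
Sum = +2 − 1 − 1 = 0.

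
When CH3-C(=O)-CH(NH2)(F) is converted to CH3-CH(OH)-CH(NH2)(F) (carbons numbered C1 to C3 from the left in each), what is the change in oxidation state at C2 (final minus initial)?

-2

Before: C2 has 2 bonds to C, 2 bonds to O → oxidation state +2.
After: C2 has 2 bonds to C, 1 bond to H, 1 bond to O → oxidation state 0.
Δ = 0 − (+2) = -2, so this is a reduction at C2.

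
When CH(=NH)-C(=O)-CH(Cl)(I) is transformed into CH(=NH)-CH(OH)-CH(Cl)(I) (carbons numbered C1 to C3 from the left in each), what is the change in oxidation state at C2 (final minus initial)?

-2

Before: C2 has 2 bonds to C, 2 bonds to O → oxidation state +2.
After: C2 has 2 bonds to C, 1 bond to H, 1 bond to O → oxidation state 0.
Δ = 0 − (+2) = -2, so this is a reduction at C2.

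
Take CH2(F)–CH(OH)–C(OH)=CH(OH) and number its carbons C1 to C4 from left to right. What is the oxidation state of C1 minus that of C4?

C1: 1C, 2H, 1F → 0 − 2 + 1 = -1
C4: 2C, 1H, 1O → 0 − 1 + 1 = 0
Difference: -1 − (0) = -1.

-1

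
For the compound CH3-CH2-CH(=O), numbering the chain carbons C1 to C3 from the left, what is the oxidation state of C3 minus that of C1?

+4

C3: 1C, 1H, 2O → 0 − 1 + 2 = +1
C1: 1C, 3H → 0 − 3 = -3
Difference: +1 − (-3) = +4.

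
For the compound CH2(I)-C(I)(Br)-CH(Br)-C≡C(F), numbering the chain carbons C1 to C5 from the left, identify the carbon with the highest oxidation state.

C2

Tallying each carbon's bonds:
C1: 1C, 2H, 1I → 0 − 2 + 1 = -1
C2: 2C, 1Br, 1I → 0 + 1 + 1 = +2
C3: 2C, 1H, 1Br → 0 − 1 + 1 = 0
C4: 4C → 0 = 0
C5: 3C, 1F → 0 + 1 = +1
The most oxidised carbon is C2 at +2.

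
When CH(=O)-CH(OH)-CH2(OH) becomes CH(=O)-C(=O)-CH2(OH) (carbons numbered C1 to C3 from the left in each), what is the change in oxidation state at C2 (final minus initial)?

Before: C2 has 2 bonds to C, 1 bond to H, 1 bond to O → oxidation state 0.
After: C2 has 2 bonds to C, 2 bonds to O → oxidation state +2.
Δ = +2 − (0) = +2, so this is an oxidation at C2.

+2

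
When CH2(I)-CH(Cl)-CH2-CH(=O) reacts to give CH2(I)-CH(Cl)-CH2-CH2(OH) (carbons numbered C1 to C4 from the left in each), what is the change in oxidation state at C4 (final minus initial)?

Before: C4 has 1 bond to C, 1 bond to H, 2 bonds to O → oxidation state +1.
After: C4 has 1 bond to C, 2 bonds to H, 1 bond to O → oxidation state -1.
Δ = -1 − (+1) = -2, so this is a reduction at C4.

-2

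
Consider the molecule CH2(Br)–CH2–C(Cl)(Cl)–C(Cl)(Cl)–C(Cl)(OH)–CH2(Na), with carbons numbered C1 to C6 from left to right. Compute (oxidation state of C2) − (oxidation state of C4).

C2: 2C, 2H → 0 − 2 = -2
C4: 2C, 2Cl → 0 + 2 = +2
Difference: -2 − (+2) = -4.

-4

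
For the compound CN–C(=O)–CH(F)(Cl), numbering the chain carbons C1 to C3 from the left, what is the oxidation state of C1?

C1 has one bond to C (0), a triple bond to N (3×+1 = +3).
Oxidation state = 0 + 3 = +3.

+3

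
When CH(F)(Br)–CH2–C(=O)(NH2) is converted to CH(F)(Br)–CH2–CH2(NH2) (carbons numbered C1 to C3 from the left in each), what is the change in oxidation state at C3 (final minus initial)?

-4

Before: C3 has 1 bond to C, 2 bonds to O, 1 bond to N → oxidation state +3.
After: C3 has 1 bond to C, 2 bonds to H, 1 bond to N → oxidation state -1.
Δ = -1 − (+3) = -4, so this is a reduction at C3.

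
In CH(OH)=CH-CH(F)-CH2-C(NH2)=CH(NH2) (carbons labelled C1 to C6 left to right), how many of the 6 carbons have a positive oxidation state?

Tallying each carbon's bonds:
C1: 2C, 1H, 1O → 0 − 1 + 1 = 0
C2: 3C, 1H → 0 − 1 = -1
C3: 2C, 1H, 1F → 0 − 1 + 1 = 0
C4: 2C, 2H → 0 − 2 = -2
C5: 3C, 1N → 0 + 1 = +1
C6: 2C, 1H, 1N → 0 − 1 + 1 = 0
1 carbon (C5) meets the condition.

1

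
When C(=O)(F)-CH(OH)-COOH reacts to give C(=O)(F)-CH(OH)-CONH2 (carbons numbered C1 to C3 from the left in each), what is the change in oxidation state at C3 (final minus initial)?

Before: C3 has 1 bond to C, 3 bonds to O → oxidation state +3.
After: C3 has 1 bond to C, 2 bonds to O, 1 bond to N → oxidation state +3.
Δ = +3 − (+3) = 0, so no net redox change at C3.

0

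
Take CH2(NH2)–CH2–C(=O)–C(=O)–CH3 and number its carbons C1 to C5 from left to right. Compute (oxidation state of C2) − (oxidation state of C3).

-4

C2: 2C, 2H → 0 − 2 = -2
C3: 2C, 2O → 0 + 2 = +2
Difference: -2 − (+2) = -4.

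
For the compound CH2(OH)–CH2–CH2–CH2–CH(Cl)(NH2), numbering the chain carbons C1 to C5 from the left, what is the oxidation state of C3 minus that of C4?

C3: 2C, 2H → 0 − 2 = -2
C4: 2C, 2H → 0 − 2 = -2
Difference: -2 − (-2) = 0.

0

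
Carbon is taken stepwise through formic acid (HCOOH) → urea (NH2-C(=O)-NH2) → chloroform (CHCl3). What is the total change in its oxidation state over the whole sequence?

0

Carbon oxidation states along the series — formic acid: +2, urea: +4, chloroform: +2.
Net change = +2 − (+2) = 0.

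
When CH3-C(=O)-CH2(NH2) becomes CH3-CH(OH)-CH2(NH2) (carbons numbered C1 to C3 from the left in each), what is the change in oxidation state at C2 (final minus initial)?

Before: C2 has 2 bonds to C, 2 bonds to O → oxidation state +2.
After: C2 has 2 bonds to C, 1 bond to H, 1 bond to O → oxidation state 0.
Δ = 0 − (+2) = -2, so this is a reduction at C2.

-2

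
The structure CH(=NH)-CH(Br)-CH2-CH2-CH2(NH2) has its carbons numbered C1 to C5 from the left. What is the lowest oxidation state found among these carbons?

-2

Bonds to more-electronegative neighbours contribute +1 each, bonds to H or metals contribute −1 each, and C–C bonds contribute 0. Tallying each carbon:
C1: 1C, 1H, 2N → 0 − 1 + 2 = +1
C2: 2C, 1H, 1Br → 0 − 1 + 1 = 0
C3: 2C, 2H → 0 − 2 = -2
C4: 2C, 2H → 0 − 2 = -2
C5: 1C, 2H, 1N → 0 − 2 + 1 = -1
The lowest value is -2.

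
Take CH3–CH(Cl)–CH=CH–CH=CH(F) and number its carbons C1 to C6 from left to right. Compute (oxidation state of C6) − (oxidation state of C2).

C6: 2C, 1H, 1F → 0 − 1 + 1 = 0
C2: 2C, 1H, 1Cl → 0 − 1 + 1 = 0
Difference: 0 − (0) = 0.

0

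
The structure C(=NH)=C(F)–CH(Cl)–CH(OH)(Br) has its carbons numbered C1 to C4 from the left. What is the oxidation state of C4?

+1

Assign +1 per bond to O/N/halogen, −1 per bond to H or an electropositive element, and 0 per bond to carbon.
C4 has one bond to C (0), one bond to H (-1), one bond to O (+1), one bond to Br (+1).
Oxidation state = 0 − 1 + 1 + 1 = +1.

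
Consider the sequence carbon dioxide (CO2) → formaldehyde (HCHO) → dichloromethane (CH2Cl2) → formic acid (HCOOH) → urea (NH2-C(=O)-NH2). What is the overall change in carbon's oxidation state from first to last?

0

Carbon oxidation states along the series — carbon dioxide: +4, formaldehyde: 0, dichloromethane: 0, formic acid: +2, urea: +4.
Net change = +4 − (+4) = 0.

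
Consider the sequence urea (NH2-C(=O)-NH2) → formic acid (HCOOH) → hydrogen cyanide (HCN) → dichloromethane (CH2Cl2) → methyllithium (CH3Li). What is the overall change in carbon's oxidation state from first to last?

Carbon oxidation states along the series — urea: +4, formic acid: +2, hydrogen cyanide: +2, dichloromethane: 0, methyllithium: -4.
Net change = -4 − (+4) = -8.

-8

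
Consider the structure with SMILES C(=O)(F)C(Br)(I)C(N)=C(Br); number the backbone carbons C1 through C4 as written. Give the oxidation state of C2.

+2

Assign +1 per bond to O/N/halogen, −1 per bond to H or an electropositive element, and 0 per bond to carbon.
C2 has one bond to C (0), one bond to C (0), one bond to Br (+1), one bond to I (+1).
Oxidation state = 0 + 0 + 1 + 1 = +2.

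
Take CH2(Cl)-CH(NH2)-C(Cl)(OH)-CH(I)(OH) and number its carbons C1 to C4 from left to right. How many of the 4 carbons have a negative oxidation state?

Tallying each carbon's bonds:
C1: 1C, 2H, 1Cl → 0 − 2 + 1 = -1
C2: 2C, 1H, 1N → 0 − 1 + 1 = 0
C3: 2C, 1O, 1Cl → 0 + 1 + 1 = +2
C4: 1C, 1H, 1O, 1I → 0 − 1 + 1 + 1 = +1
1 carbon (C1) meets the condition.

1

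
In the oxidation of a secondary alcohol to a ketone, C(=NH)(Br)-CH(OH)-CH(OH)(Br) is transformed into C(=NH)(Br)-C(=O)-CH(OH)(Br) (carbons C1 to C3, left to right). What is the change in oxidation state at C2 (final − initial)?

+2

Before: C2 has 2 bonds to C, 1 bond to H, 1 bond to O → oxidation state 0.
After: C2 has 2 bonds to C, 2 bonds to O → oxidation state +2.
Δ = +2 − (0) = +2, so this is an oxidation at C2.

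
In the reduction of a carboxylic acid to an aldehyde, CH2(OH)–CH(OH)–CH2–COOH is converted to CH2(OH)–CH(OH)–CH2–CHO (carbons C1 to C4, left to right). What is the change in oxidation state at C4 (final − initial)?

-2

Before: C4 has 1 bond to C, 3 bonds to O → oxidation state +3.
After: C4 has 1 bond to C, 1 bond to H, 2 bonds to O → oxidation state +1.
Δ = +1 − (+3) = -2, so this is a reduction at C4.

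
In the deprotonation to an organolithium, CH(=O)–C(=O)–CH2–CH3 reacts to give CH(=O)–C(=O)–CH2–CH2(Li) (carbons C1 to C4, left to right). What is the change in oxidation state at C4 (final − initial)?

Before: C4 has 1 bond to C, 3 bonds to H → oxidation state -3.
After: C4 has 1 bond to C, 2 bonds to H, 1 bond to Li → oxidation state -3.
Δ = -3 − (-3) = 0, so no net redox change at C4.

0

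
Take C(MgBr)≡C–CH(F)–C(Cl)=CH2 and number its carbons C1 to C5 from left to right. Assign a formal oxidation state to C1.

C1 has a triple bond to C (3×0 = 0), one bond to Mg (-1).
Oxidation state = 0 − 1 = -1.

-1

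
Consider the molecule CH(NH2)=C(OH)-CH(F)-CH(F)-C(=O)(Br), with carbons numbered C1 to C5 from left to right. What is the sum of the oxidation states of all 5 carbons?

+4

Tallying each carbon's bonds:
C1: 2C, 1H, 1N → 0 − 1 + 1 = 0
C2: 3C, 1O → 0 + 1 = +1
C3: 2C, 1H, 1F → 0 − 1 + 1 = 0
C4: 2C, 1H, 1F → 0 − 1 + 1 = 0
C5: 1C, 2O, 1Br → 0 + 2 + 1 = +3
Sum = 0 + 1 + 0 + 0 + 3 = +4.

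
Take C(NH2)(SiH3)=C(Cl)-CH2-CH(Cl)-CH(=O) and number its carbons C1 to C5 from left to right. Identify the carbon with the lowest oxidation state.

C3

Each bond to a more electronegative atom (O, N, halogen) counts +1, each bond to a less electronegative atom (H, metal, B, Si) counts −1, and each C–C bond counts 0. Tallying each carbon:
C1: 2C, 1N, 1Si → 0 + 1 − 1 = 0
C2: 3C, 1Cl → 0 + 1 = +1
C3: 2C, 2H → 0 − 2 = -2
C4: 2C, 1H, 1Cl → 0 − 1 + 1 = 0
C5: 1C, 1H, 2O → 0 − 1 + 2 = +1
The most reduced carbon is C3 at -2.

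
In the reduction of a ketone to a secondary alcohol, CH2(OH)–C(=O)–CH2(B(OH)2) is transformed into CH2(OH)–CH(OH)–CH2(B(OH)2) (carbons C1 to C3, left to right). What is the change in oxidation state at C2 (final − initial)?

-2

Before: C2 has 2 bonds to C, 2 bonds to O → oxidation state +2.
After: C2 has 2 bonds to C, 1 bond to H, 1 bond to O → oxidation state 0.
Δ = 0 − (+2) = -2, so this is a reduction at C2.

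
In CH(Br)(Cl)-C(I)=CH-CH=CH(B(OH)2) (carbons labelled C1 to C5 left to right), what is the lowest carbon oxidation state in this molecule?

-2

Assign +1 per bond to O/N/halogen, −1 per bond to H or an electropositive element, and 0 per bond to carbon. Tallying each carbon:
C1: 1C, 1H, 1Cl, 1Br → 0 − 1 + 1 + 1 = +1
C2: 3C, 1I → 0 + 1 = +1
C3: 3C, 1H → 0 − 1 = -1
C4: 3C, 1H → 0 − 1 = -1
C5: 2C, 1H, 1B → 0 − 1 − 1 = -2
The lowest value is -2.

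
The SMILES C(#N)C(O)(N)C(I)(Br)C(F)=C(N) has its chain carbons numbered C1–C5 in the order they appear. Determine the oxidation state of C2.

+2

Each bond to a more electronegative atom (O, N, halogen) counts +1, each bond to a less electronegative atom (H, metal, B, Si) counts −1, and each C–C bond counts 0.
C2 has one bond to C (0), one bond to C (0), one bond to O (+1), one bond to N (+1).
Oxidation state = 0 + 0 + 1 + 1 = +2.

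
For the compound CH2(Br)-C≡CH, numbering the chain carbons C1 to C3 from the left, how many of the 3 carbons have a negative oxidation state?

2

Assign +1 per bond to O/N/halogen, −1 per bond to H or an electropositive element, and 0 per bond to carbon. Tallying each carbon:
C1: 1C, 2H, 1Br → 0 − 2 + 1 = -1
C2: 4C → 0 = 0
C3: 3C, 1H → 0 − 1 = -1
2 carbons (C1, C3) meet the condition.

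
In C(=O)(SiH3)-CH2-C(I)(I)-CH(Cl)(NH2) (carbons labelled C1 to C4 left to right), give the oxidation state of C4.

Count +1 for every bond to an atom more electronegative than carbon and −1 for every bond to one less electronegative; C–C bonds are 0.
C4 has one bond to C (0), one bond to Cl (+1), one bond to N (+1), one bond to H (-1).
Oxidation state = 0 + 1 + 1 − 1 = +1.

+1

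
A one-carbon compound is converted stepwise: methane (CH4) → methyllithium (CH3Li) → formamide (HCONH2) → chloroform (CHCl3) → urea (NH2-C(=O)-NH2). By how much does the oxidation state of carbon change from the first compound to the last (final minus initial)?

+8

Carbon oxidation states along the series — methane: -4, methyllithium: -4, formamide: +2, chloroform: +2, urea: +4.
Net change = +4 − (-4) = +8.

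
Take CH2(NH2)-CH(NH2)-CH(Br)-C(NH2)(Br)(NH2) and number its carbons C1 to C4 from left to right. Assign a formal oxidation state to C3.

C3 has one bond to C (0), one bond to C (0), one bond to Br (+1), one bond to H (-1).
Oxidation state = 0 + 0 + 1 − 1 = 0.

0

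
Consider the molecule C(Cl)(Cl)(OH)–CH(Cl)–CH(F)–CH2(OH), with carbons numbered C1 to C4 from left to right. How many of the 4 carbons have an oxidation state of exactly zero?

2

Tallying each carbon's bonds:
C1: 1C, 1O, 2Cl → 0 + 1 + 2 = +3
C2: 2C, 1H, 1Cl → 0 − 1 + 1 = 0
C3: 2C, 1H, 1F → 0 − 1 + 1 = 0
C4: 1C, 2H, 1O → 0 − 2 + 1 = -1
2 carbons (C2, C3) meet the condition.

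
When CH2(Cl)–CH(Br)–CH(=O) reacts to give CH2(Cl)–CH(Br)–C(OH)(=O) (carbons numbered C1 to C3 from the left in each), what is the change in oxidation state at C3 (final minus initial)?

Before: C3 has 1 bond to C, 1 bond to H, 2 bonds to O → oxidation state +1.
After: C3 has 1 bond to C, 3 bonds to O → oxidation state +3.
Δ = +3 − (+1) = +2, so this is an oxidation at C3.

+2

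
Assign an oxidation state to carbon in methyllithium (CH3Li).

-4

Assign +1 per bond to O/N/halogen, −1 per bond to H or an electropositive element, and 0 per bond to carbon.
The carbon has one bond to H (-1), one bond to H (-1), one bond to H (-1), one bond to Li (-1).
Oxidation state = -1 − 1 − 1 − 1 = -4.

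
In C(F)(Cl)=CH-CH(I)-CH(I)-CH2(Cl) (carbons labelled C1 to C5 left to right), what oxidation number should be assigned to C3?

Bonds to more-electronegative neighbours contribute +1 each, bonds to H or metals contribute −1 each, and C–C bonds contribute 0.
C3 has one bond to C (0), one bond to C (0), one bond to I (+1), one bond to H (-1).
Oxidation state = 0 + 0 + 1 − 1 = 0.

0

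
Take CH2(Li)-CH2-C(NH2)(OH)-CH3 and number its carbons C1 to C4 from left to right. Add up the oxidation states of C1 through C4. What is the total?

-6

Tallying each carbon's bonds:
C1: 1C, 2H, 1Li → 0 − 2 − 1 = -3
C2: 2C, 2H → 0 − 2 = -2
C3: 2C, 1O, 1N → 0 + 1 + 1 = +2
C4: 1C, 3H → 0 − 3 = -3
Sum = -3 − 2 + 2 − 3 = -6.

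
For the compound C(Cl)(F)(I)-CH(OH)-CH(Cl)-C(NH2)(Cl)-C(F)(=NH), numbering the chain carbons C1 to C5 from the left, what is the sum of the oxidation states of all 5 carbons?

Assign +1 per bond to O/N/halogen, −1 per bond to H or an electropositive element, and 0 per bond to carbon. Tallying each carbon:
C1: 1C, 1F, 1Cl, 1I → 0 + 1 + 1 + 1 = +3
C2: 2C, 1H, 1O → 0 − 1 + 1 = 0
C3: 2C, 1H, 1Cl → 0 − 1 + 1 = 0
C4: 2C, 1N, 1Cl → 0 + 1 + 1 = +2
C5: 1C, 2N, 1F → 0 + 2 + 1 = +3
Sum = +3 + 0 + 0 + 2 + 3 = +8.

+8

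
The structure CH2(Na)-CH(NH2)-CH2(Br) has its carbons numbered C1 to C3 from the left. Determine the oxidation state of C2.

C2 has one bond to C (0), one bond to C (0), one bond to N (+1), one bond to H (-1).
Oxidation state = 0 + 0 + 1 − 1 = 0.

0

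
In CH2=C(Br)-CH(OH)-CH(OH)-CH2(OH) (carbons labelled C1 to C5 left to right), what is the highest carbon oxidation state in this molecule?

+1

Tallying each carbon's bonds:
C1: 2C, 2H → 0 − 2 = -2
C2: 3C, 1Br → 0 + 1 = +1
C3: 2C, 1H, 1O → 0 − 1 + 1 = 0
C4: 2C, 1H, 1O → 0 − 1 + 1 = 0
C5: 1C, 2H, 1O → 0 − 2 + 1 = -1
The highest value is +1.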